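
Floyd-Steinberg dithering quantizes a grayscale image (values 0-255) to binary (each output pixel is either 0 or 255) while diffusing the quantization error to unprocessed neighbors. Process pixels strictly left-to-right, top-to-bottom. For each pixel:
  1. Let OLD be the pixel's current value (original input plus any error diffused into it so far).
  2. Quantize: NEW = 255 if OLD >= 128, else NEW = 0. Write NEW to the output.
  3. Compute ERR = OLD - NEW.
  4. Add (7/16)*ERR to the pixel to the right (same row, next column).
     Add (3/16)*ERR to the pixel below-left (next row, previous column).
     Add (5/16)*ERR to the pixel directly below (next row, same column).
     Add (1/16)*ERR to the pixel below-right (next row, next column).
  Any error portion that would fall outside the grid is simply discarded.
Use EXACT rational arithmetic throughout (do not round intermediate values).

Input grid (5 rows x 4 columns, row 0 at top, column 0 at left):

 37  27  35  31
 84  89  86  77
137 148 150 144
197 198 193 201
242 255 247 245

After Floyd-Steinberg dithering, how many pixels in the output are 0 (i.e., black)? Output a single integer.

Answer: 8

Derivation:
(0,0): OLD=37 → NEW=0, ERR=37
(0,1): OLD=691/16 → NEW=0, ERR=691/16
(0,2): OLD=13797/256 → NEW=0, ERR=13797/256
(0,3): OLD=223555/4096 → NEW=0, ERR=223555/4096
(1,0): OLD=26537/256 → NEW=0, ERR=26537/256
(1,1): OLD=328223/2048 → NEW=255, ERR=-194017/2048
(1,2): OLD=4871179/65536 → NEW=0, ERR=4871179/65536
(1,3): OLD=136255037/1048576 → NEW=255, ERR=-131131843/1048576
(2,0): OLD=4968645/32768 → NEW=255, ERR=-3387195/32768
(2,1): OLD=98132807/1048576 → NEW=0, ERR=98132807/1048576
(2,2): OLD=387559267/2097152 → NEW=255, ERR=-147214493/2097152
(2,3): OLD=2645896055/33554432 → NEW=0, ERR=2645896055/33554432
(3,0): OLD=3057558773/16777216 → NEW=255, ERR=-1220631307/16777216
(3,1): OLD=47189034027/268435456 → NEW=255, ERR=-21262007253/268435456
(3,2): OLD=674500865749/4294967296 → NEW=255, ERR=-420715794731/4294967296
(3,3): OLD=12259482454355/68719476736 → NEW=255, ERR=-5263984113325/68719476736
(4,0): OLD=877945559313/4294967296 → NEW=255, ERR=-217271101167/4294967296
(4,1): OLD=6363489640243/34359738368 → NEW=255, ERR=-2398243643597/34359738368
(4,2): OLD=183111671275091/1099511627776 → NEW=255, ERR=-97263793807789/1099511627776
(4,3): OLD=3100417051710261/17592186044416 → NEW=255, ERR=-1385590389615819/17592186044416
Output grid:
  Row 0: ....  (4 black, running=4)
  Row 1: .#.#  (2 black, running=6)
  Row 2: #.#.  (2 black, running=8)
  Row 3: ####  (0 black, running=8)
  Row 4: ####  (0 black, running=8)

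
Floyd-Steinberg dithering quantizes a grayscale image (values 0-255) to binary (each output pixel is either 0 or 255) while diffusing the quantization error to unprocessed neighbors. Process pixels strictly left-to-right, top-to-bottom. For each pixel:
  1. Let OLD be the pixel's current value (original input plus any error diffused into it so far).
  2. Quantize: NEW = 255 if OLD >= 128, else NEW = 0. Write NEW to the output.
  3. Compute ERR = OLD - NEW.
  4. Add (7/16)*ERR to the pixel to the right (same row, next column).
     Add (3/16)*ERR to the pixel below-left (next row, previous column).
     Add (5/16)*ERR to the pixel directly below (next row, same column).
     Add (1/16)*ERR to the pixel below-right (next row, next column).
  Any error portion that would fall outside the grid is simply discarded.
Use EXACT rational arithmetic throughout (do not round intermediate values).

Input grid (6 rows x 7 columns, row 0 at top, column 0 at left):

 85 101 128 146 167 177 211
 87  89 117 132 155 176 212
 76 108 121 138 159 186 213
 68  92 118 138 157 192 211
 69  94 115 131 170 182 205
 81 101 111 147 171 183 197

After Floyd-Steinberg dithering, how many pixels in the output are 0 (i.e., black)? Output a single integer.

Answer: 19

Derivation:
(0,0): OLD=85 → NEW=0, ERR=85
(0,1): OLD=2211/16 → NEW=255, ERR=-1869/16
(0,2): OLD=19685/256 → NEW=0, ERR=19685/256
(0,3): OLD=735811/4096 → NEW=255, ERR=-308669/4096
(0,4): OLD=8783829/65536 → NEW=255, ERR=-7927851/65536
(0,5): OLD=130102995/1048576 → NEW=0, ERR=130102995/1048576
(0,6): OLD=4450713541/16777216 → NEW=255, ERR=172523461/16777216
(1,0): OLD=23465/256 → NEW=0, ERR=23465/256
(1,1): OLD=230047/2048 → NEW=0, ERR=230047/2048
(1,2): OLD=11058699/65536 → NEW=255, ERR=-5652981/65536
(1,3): OLD=13850863/262144 → NEW=0, ERR=13850863/262144
(1,4): OLD=2665354285/16777216 → NEW=255, ERR=-1612835795/16777216
(1,5): OLD=22425534909/134217728 → NEW=255, ERR=-11799985731/134217728
(1,6): OLD=396220755059/2147483648 → NEW=255, ERR=-151387575181/2147483648
(2,0): OLD=4119109/32768 → NEW=0, ERR=4119109/32768
(2,1): OLD=196769351/1048576 → NEW=255, ERR=-70617529/1048576
(2,2): OLD=1367476373/16777216 → NEW=0, ERR=1367476373/16777216
(2,3): OLD=22381516589/134217728 → NEW=255, ERR=-11844004051/134217728
(2,4): OLD=82860062269/1073741824 → NEW=0, ERR=82860062269/1073741824
(2,5): OLD=5946347642431/34359738368 → NEW=255, ERR=-2815385641409/34359738368
(2,6): OLD=82258486506665/549755813888 → NEW=255, ERR=-57929246034775/549755813888
(3,0): OLD=1588055541/16777216 → NEW=0, ERR=1588055541/16777216
(3,1): OLD=18187230673/134217728 → NEW=255, ERR=-16038289967/134217728
(3,2): OLD=75631519875/1073741824 → NEW=0, ERR=75631519875/1073741824
(3,3): OLD=690645274789/4294967296 → NEW=255, ERR=-404571385691/4294967296
(3,4): OLD=65435053183477/549755813888 → NEW=0, ERR=65435053183477/549755813888
(3,5): OLD=895150497506479/4398046511104 → NEW=255, ERR=-226351362825041/4398046511104
(3,6): OLD=10585806278220465/70368744177664 → NEW=255, ERR=-7358223487083855/70368744177664
(4,0): OLD=163583723451/2147483648 → NEW=0, ERR=163583723451/2147483648
(4,1): OLD=3748898501887/34359738368 → NEW=0, ERR=3748898501887/34359738368
(4,2): OLD=87749735802193/549755813888 → NEW=255, ERR=-52437996739247/549755813888
(4,3): OLD=380662509809355/4398046511104 → NEW=0, ERR=380662509809355/4398046511104
(4,4): OLD=8075695509392369/35184372088832 → NEW=255, ERR=-896319373259791/35184372088832
(4,5): OLD=160558219139950705/1125899906842624 → NEW=255, ERR=-126546257104918415/1125899906842624
(4,6): OLD=2160524066859458919/18014398509481984 → NEW=0, ERR=2160524066859458919/18014398509481984
(5,0): OLD=68863614306669/549755813888 → NEW=0, ERR=68863614306669/549755813888
(5,1): OLD=777463009263183/4398046511104 → NEW=255, ERR=-344038851068337/4398046511104
(5,2): OLD=2463492657171033/35184372088832 → NEW=0, ERR=2463492657171033/35184372088832
(5,3): OLD=54589801117206557/281474976710656 → NEW=255, ERR=-17186317944010723/281474976710656
(5,4): OLD=2173644974163992095/18014398509481984 → NEW=0, ERR=2173644974163992095/18014398509481984
(5,5): OLD=31930314883993542191/144115188075855872 → NEW=255, ERR=-4819058075349705169/144115188075855872
(5,6): OLD=490740708052598572001/2305843009213693952 → NEW=255, ERR=-97249259296893385759/2305843009213693952
Output grid:
  Row 0: .#.##.#  (3 black, running=3)
  Row 1: ..#.###  (3 black, running=6)
  Row 2: .#.#.##  (3 black, running=9)
  Row 3: .#.#.##  (3 black, running=12)
  Row 4: ..#.##.  (4 black, running=16)
  Row 5: .#.#.##  (3 black, running=19)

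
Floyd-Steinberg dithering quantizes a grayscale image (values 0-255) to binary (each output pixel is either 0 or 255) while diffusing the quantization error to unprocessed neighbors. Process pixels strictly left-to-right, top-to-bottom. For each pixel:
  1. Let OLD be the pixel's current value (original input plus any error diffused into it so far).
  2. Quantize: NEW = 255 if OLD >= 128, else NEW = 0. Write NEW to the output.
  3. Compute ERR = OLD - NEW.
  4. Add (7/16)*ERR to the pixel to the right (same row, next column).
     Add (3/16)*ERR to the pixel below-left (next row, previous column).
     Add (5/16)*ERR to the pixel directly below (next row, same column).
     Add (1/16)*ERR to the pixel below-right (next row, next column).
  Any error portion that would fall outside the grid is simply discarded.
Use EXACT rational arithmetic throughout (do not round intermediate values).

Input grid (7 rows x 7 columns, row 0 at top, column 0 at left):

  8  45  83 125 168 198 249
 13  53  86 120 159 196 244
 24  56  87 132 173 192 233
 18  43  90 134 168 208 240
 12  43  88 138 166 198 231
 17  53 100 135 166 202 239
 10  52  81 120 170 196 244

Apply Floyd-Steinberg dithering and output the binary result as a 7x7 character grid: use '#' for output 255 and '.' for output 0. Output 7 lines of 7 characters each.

(0,0): OLD=8 → NEW=0, ERR=8
(0,1): OLD=97/2 → NEW=0, ERR=97/2
(0,2): OLD=3335/32 → NEW=0, ERR=3335/32
(0,3): OLD=87345/512 → NEW=255, ERR=-43215/512
(0,4): OLD=1073751/8192 → NEW=255, ERR=-1015209/8192
(0,5): OLD=18845793/131072 → NEW=255, ERR=-14577567/131072
(0,6): OLD=420147879/2097152 → NEW=255, ERR=-114625881/2097152
(1,0): OLD=787/32 → NEW=0, ERR=787/32
(1,1): OLD=25333/256 → NEW=0, ERR=25333/256
(1,2): OLD=1221161/8192 → NEW=255, ERR=-867799/8192
(1,3): OLD=1001245/32768 → NEW=0, ERR=1001245/32768
(1,4): OLD=225469567/2097152 → NEW=0, ERR=225469567/2097152
(1,5): OLD=3192489567/16777216 → NEW=255, ERR=-1085700513/16777216
(1,6): OLD=51447383857/268435456 → NEW=255, ERR=-17003657423/268435456
(2,0): OLD=205783/4096 → NEW=0, ERR=205783/4096
(2,1): OLD=11872349/131072 → NEW=0, ERR=11872349/131072
(2,2): OLD=221120183/2097152 → NEW=0, ERR=221120183/2097152
(2,3): OLD=3375838431/16777216 → NEW=255, ERR=-902351649/16777216
(2,4): OLD=23198595463/134217728 → NEW=255, ERR=-11026925177/134217728
(2,5): OLD=561249859621/4294967296 → NEW=255, ERR=-533966800859/4294967296
(2,6): OLD=10635638548307/68719476736 → NEW=255, ERR=-6887828019373/68719476736
(3,0): OLD=106291063/2097152 → NEW=0, ERR=106291063/2097152
(3,1): OLD=1952693691/16777216 → NEW=0, ERR=1952693691/16777216
(3,2): OLD=22742729961/134217728 → NEW=255, ERR=-11482790679/134217728
(3,3): OLD=38090031075/536870912 → NEW=0, ERR=38090031075/536870912
(3,4): OLD=10080703378807/68719476736 → NEW=255, ERR=-7442763188873/68719476736
(3,5): OLD=53786231218917/549755813888 → NEW=0, ERR=53786231218917/549755813888
(3,6): OLD=2143705072577467/8796093022208 → NEW=255, ERR=-99298648085573/8796093022208
(4,0): OLD=13330949065/268435456 → NEW=0, ERR=13330949065/268435456
(4,1): OLD=378924244453/4294967296 → NEW=0, ERR=378924244453/4294967296
(4,2): OLD=8276587485995/68719476736 → NEW=0, ERR=8276587485995/68719476736
(4,3): OLD=102919429264393/549755813888 → NEW=255, ERR=-37268303277047/549755813888
(4,4): OLD=550962838334915/4398046511104 → NEW=0, ERR=550962838334915/4398046511104
(4,5): OLD=38631831296124651/140737488355328 → NEW=255, ERR=2743771765516011/140737488355328
(4,6): OLD=545197542665101277/2251799813685248 → NEW=255, ERR=-29011409824636963/2251799813685248
(5,0): OLD=3371479763071/68719476736 → NEW=0, ERR=3371479763071/68719476736
(5,1): OLD=70215449794245/549755813888 → NEW=0, ERR=70215449794245/549755813888
(5,2): OLD=819439171839579/4398046511104 → NEW=255, ERR=-302062688491941/4398046511104
(5,3): OLD=4038599813783799/35184372088832 → NEW=0, ERR=4038599813783799/35184372088832
(5,4): OLD=573724247648907941/2251799813685248 → NEW=255, ERR=-484704840830299/2251799813685248
(5,5): OLD=3844492274469877957/18014398509481984 → NEW=255, ERR=-749179345448027963/18014398509481984
(5,6): OLD=62833550875123481963/288230376151711744 → NEW=255, ERR=-10665195043563012757/288230376151711744
(6,0): OLD=433466470127655/8796093022208 → NEW=0, ERR=433466470127655/8796093022208
(6,1): OLD=14589023947631683/140737488355328 → NEW=0, ERR=14589023947631683/140737488355328
(6,2): OLD=302627275295948617/2251799813685248 → NEW=255, ERR=-271581677193789623/2251799813685248
(6,3): OLD=1779312815649799895/18014398509481984 → NEW=0, ERR=1779312815649799895/18014398509481984
(6,4): OLD=7656898816252450623/36028797018963968 → NEW=255, ERR=-1530444423583361217/36028797018963968
(6,5): OLD=726193596904942247449/4611686018427387904 → NEW=255, ERR=-449786337794041668071/4611686018427387904
(6,6): OLD=13810512335462494521631/73786976294838206464 → NEW=255, ERR=-5005166619721248126689/73786976294838206464
Row 0: ...####
Row 1: ..#..##
Row 2: ...####
Row 3: ..#.#.#
Row 4: ...#.##
Row 5: ..#.###
Row 6: ..#.###

Answer: ...####
..#..##
...####
..#.#.#
...#.##
..#.###
..#.###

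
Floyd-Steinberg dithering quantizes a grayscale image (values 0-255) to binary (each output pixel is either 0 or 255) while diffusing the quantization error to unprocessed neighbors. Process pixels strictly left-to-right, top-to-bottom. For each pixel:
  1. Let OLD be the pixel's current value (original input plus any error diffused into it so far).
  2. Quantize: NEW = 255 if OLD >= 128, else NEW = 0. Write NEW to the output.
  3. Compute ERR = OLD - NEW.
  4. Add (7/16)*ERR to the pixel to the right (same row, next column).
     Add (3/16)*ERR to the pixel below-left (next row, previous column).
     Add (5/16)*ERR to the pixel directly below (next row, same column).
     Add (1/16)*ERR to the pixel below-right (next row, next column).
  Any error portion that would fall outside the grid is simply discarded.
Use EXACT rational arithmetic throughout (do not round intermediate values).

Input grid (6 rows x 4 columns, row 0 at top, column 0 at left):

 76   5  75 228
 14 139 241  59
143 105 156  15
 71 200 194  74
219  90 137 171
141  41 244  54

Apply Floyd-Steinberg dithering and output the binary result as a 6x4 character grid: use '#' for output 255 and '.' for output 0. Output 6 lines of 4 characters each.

(0,0): OLD=76 → NEW=0, ERR=76
(0,1): OLD=153/4 → NEW=0, ERR=153/4
(0,2): OLD=5871/64 → NEW=0, ERR=5871/64
(0,3): OLD=274569/1024 → NEW=255, ERR=13449/1024
(1,0): OLD=2875/64 → NEW=0, ERR=2875/64
(1,1): OLD=98589/512 → NEW=255, ERR=-31971/512
(1,2): OLD=4050145/16384 → NEW=255, ERR=-127775/16384
(1,3): OLD=17150967/262144 → NEW=0, ERR=17150967/262144
(2,0): OLD=1190543/8192 → NEW=255, ERR=-898417/8192
(2,1): OLD=10184597/262144 → NEW=0, ERR=10184597/262144
(2,2): OLD=93808169/524288 → NEW=255, ERR=-39885271/524288
(2,3): OLD=14053093/8388608 → NEW=0, ERR=14053093/8388608
(3,0): OLD=184602655/4194304 → NEW=0, ERR=184602655/4194304
(3,1): OLD=14111523137/67108864 → NEW=255, ERR=-3001237183/67108864
(3,2): OLD=164715211199/1073741824 → NEW=255, ERR=-109088953921/1073741824
(3,3): OLD=434996586681/17179869184 → NEW=0, ERR=434996586681/17179869184
(4,0): OLD=240913960307/1073741824 → NEW=255, ERR=-32890204813/1073741824
(4,1): OLD=397924618073/8589934592 → NEW=0, ERR=397924618073/8589934592
(4,2): OLD=35038774631865/274877906944 → NEW=0, ERR=35038774631865/274877906944
(4,3): OLD=1004210330552543/4398046511104 → NEW=255, ERR=-117291529778977/4398046511104
(5,0): OLD=19257058101251/137438953472 → NEW=255, ERR=-15789875034109/137438953472
(5,1): OLD=119626026832885/4398046511104 → NEW=0, ERR=119626026832885/4398046511104
(5,2): OLD=645697517276433/2199023255552 → NEW=255, ERR=84946587110673/2199023255552
(5,3): OLD=4963327150358233/70368744177664 → NEW=0, ERR=4963327150358233/70368744177664
Row 0: ...#
Row 1: .##.
Row 2: #.#.
Row 3: .##.
Row 4: #..#
Row 5: #.#.

Answer: ...#
.##.
#.#.
.##.
#..#
#.#.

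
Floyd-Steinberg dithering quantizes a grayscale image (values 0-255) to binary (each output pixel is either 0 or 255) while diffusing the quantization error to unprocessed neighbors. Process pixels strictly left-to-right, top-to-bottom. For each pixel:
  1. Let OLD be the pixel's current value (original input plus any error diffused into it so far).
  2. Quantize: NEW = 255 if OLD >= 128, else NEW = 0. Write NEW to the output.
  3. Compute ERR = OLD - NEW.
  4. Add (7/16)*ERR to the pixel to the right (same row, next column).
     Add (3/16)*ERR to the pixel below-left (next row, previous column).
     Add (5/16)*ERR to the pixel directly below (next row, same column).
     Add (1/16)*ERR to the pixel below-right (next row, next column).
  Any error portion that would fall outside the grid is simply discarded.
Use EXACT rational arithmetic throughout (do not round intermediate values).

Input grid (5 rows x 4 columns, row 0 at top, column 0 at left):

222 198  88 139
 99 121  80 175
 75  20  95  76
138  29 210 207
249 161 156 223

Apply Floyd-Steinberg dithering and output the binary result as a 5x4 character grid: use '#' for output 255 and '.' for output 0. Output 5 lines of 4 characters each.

(0,0): OLD=222 → NEW=255, ERR=-33
(0,1): OLD=2937/16 → NEW=255, ERR=-1143/16
(0,2): OLD=14527/256 → NEW=0, ERR=14527/256
(0,3): OLD=671033/4096 → NEW=255, ERR=-373447/4096
(1,0): OLD=19275/256 → NEW=0, ERR=19275/256
(1,1): OLD=287117/2048 → NEW=255, ERR=-235123/2048
(1,2): OLD=1700369/65536 → NEW=0, ERR=1700369/65536
(1,3): OLD=169246535/1048576 → NEW=255, ERR=-98140345/1048576
(2,0): OLD=2523231/32768 → NEW=0, ERR=2523231/32768
(2,1): OLD=28712581/1048576 → NEW=0, ERR=28712581/1048576
(2,2): OLD=189506137/2097152 → NEW=0, ERR=189506137/2097152
(2,3): OLD=2949688149/33554432 → NEW=0, ERR=2949688149/33554432
(3,0): OLD=2805110511/16777216 → NEW=255, ERR=-1473079569/16777216
(3,1): OLD=5610119281/268435456 → NEW=0, ERR=5610119281/268435456
(3,2): OLD=1140640831119/4294967296 → NEW=255, ERR=45424170639/4294967296
(3,3): OLD=16818809862761/68719476736 → NEW=255, ERR=-704656704919/68719476736
(4,0): OLD=968430849027/4294967296 → NEW=255, ERR=-126785811453/4294967296
(4,1): OLD=5192154379529/34359738368 → NEW=255, ERR=-3569578904311/34359738368
(4,2): OLD=124505863345001/1099511627776 → NEW=0, ERR=124505863345001/1099511627776
(4,3): OLD=4749854582609839/17592186044416 → NEW=255, ERR=263847141283759/17592186044416
Row 0: ##.#
Row 1: .#.#
Row 2: ....
Row 3: #.##
Row 4: ##.#

Answer: ##.#
.#.#
....
#.##
##.#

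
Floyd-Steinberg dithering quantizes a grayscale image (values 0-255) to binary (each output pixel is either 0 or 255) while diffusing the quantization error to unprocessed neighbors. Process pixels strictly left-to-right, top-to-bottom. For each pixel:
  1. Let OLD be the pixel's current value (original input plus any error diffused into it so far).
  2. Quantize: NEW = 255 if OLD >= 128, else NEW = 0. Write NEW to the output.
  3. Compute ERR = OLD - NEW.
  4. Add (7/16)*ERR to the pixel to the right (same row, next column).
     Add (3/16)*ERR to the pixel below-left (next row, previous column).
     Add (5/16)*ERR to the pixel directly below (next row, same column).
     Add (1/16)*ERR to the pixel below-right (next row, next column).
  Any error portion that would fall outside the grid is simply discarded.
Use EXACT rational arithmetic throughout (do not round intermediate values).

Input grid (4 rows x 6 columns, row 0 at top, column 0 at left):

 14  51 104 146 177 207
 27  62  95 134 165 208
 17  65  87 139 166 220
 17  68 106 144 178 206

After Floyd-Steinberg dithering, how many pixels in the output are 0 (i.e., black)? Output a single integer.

(0,0): OLD=14 → NEW=0, ERR=14
(0,1): OLD=457/8 → NEW=0, ERR=457/8
(0,2): OLD=16511/128 → NEW=255, ERR=-16129/128
(0,3): OLD=186105/2048 → NEW=0, ERR=186105/2048
(0,4): OLD=7102671/32768 → NEW=255, ERR=-1253169/32768
(0,5): OLD=99755433/524288 → NEW=255, ERR=-33938007/524288
(1,0): OLD=5387/128 → NEW=0, ERR=5387/128
(1,1): OLD=77325/1024 → NEW=0, ERR=77325/1024
(1,2): OLD=3580497/32768 → NEW=0, ERR=3580497/32768
(1,3): OLD=25579485/131072 → NEW=255, ERR=-7843875/131072
(1,4): OLD=1010067159/8388608 → NEW=0, ERR=1010067159/8388608
(1,5): OLD=31951905713/134217728 → NEW=255, ERR=-2273614927/134217728
(2,0): OLD=725983/16384 → NEW=0, ERR=725983/16384
(2,1): OLD=68735045/524288 → NEW=255, ERR=-64958395/524288
(2,2): OLD=507003791/8388608 → NEW=0, ERR=507003791/8388608
(2,3): OLD=11821029719/67108864 → NEW=255, ERR=-5291730601/67108864
(2,4): OLD=348350457093/2147483648 → NEW=255, ERR=-199257873147/2147483648
(2,5): OLD=6241025327475/34359738368 → NEW=255, ERR=-2520707956365/34359738368
(3,0): OLD=63888431/8388608 → NEW=0, ERR=63888431/8388608
(3,1): OLD=3135033795/67108864 → NEW=0, ERR=3135033795/67108864
(3,2): OLD=65926077593/536870912 → NEW=0, ERR=65926077593/536870912
(3,3): OLD=5479074952491/34359738368 → NEW=255, ERR=-3282658331349/34359738368
(3,4): OLD=24332903382027/274877906944 → NEW=0, ERR=24332903382027/274877906944
(3,5): OLD=949994578944197/4398046511104 → NEW=255, ERR=-171507281387323/4398046511104
Output grid:
  Row 0: ..#.##  (3 black, running=3)
  Row 1: ...#.#  (4 black, running=7)
  Row 2: .#.###  (2 black, running=9)
  Row 3: ...#.#  (4 black, running=13)

Answer: 13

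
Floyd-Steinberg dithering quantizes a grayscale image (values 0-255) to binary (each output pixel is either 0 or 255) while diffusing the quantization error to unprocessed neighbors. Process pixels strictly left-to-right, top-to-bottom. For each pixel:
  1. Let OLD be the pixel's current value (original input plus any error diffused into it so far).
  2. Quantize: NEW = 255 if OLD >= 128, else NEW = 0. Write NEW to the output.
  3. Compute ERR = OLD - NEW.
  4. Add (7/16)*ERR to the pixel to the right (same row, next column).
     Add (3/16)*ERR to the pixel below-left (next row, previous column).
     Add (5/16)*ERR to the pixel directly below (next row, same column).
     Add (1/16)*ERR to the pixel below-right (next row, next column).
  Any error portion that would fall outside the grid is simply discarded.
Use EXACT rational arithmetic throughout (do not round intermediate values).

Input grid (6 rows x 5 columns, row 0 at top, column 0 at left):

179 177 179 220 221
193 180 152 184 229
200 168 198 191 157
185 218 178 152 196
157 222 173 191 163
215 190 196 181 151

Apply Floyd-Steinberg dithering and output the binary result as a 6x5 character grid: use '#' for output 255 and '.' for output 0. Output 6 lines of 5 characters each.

(0,0): OLD=179 → NEW=255, ERR=-76
(0,1): OLD=575/4 → NEW=255, ERR=-445/4
(0,2): OLD=8341/64 → NEW=255, ERR=-7979/64
(0,3): OLD=169427/1024 → NEW=255, ERR=-91693/1024
(0,4): OLD=2979013/16384 → NEW=255, ERR=-1198907/16384
(1,0): OLD=9497/64 → NEW=255, ERR=-6823/64
(1,1): OLD=36079/512 → NEW=0, ERR=36079/512
(1,2): OLD=1968155/16384 → NEW=0, ERR=1968155/16384
(1,3): OLD=12259199/65536 → NEW=255, ERR=-4452481/65536
(1,4): OLD=179110045/1048576 → NEW=255, ERR=-88276835/1048576
(2,0): OLD=1473717/8192 → NEW=255, ERR=-615243/8192
(2,1): OLD=45357207/262144 → NEW=255, ERR=-21489513/262144
(2,2): OLD=802540677/4194304 → NEW=255, ERR=-267006843/4194304
(2,3): OLD=8968476863/67108864 → NEW=255, ERR=-8144283457/67108864
(2,4): OLD=78759554425/1073741824 → NEW=0, ERR=78759554425/1073741824
(3,0): OLD=613038821/4194304 → NEW=255, ERR=-456508699/4194304
(3,1): OLD=4299492737/33554432 → NEW=255, ERR=-4256887423/33554432
(3,2): OLD=80234907611/1073741824 → NEW=0, ERR=80234907611/1073741824
(3,3): OLD=336170838019/2147483648 → NEW=255, ERR=-211437492221/2147483648
(3,4): OLD=5781424748207/34359738368 → NEW=255, ERR=-2980308535633/34359738368
(4,0): OLD=53257722955/536870912 → NEW=0, ERR=53257722955/536870912
(4,1): OLD=4002275588427/17179869184 → NEW=255, ERR=-378591053493/17179869184
(4,2): OLD=44068506961861/274877906944 → NEW=255, ERR=-26025359308859/274877906944
(4,3): OLD=471542104930635/4398046511104 → NEW=0, ERR=471542104930635/4398046511104
(4,4): OLD=12430478588599949/70368744177664 → NEW=255, ERR=-5513551176704371/70368744177664
(5,0): OLD=66484212505281/274877906944 → NEW=255, ERR=-3609653765439/274877906944
(5,1): OLD=364632926349315/2199023255552 → NEW=255, ERR=-196118003816445/2199023255552
(5,2): OLD=10282300065780891/70368744177664 → NEW=255, ERR=-7661729699523429/70368744177664
(5,3): OLD=41168999530780181/281474976710656 → NEW=255, ERR=-30607119530437099/281474976710656
(5,4): OLD=385701378201358423/4503599627370496 → NEW=0, ERR=385701378201358423/4503599627370496
Row 0: #####
Row 1: #..##
Row 2: ####.
Row 3: ##.##
Row 4: .##.#
Row 5: ####.

Answer: #####
#..##
####.
##.##
.##.#
####.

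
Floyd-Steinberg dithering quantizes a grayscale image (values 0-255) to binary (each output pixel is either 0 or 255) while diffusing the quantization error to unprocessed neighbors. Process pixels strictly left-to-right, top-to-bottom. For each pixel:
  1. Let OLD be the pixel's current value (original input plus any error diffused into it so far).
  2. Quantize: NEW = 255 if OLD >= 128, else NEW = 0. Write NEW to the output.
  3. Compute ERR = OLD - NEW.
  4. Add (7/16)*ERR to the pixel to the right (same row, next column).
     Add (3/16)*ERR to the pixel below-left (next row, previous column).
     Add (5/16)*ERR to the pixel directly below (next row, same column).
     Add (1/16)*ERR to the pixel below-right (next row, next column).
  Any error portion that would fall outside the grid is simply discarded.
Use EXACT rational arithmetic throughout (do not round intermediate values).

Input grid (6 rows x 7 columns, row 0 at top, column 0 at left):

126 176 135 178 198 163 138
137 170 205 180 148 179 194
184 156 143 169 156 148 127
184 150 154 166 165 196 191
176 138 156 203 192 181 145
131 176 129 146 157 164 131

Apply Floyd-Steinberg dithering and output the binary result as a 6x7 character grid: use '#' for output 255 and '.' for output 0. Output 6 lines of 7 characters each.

Answer: .#.###.
####.##
#..#.#.
###.###
.#.##.#
#.#.##.

Derivation:
(0,0): OLD=126 → NEW=0, ERR=126
(0,1): OLD=1849/8 → NEW=255, ERR=-191/8
(0,2): OLD=15943/128 → NEW=0, ERR=15943/128
(0,3): OLD=476145/2048 → NEW=255, ERR=-46095/2048
(0,4): OLD=6165399/32768 → NEW=255, ERR=-2190441/32768
(0,5): OLD=70125857/524288 → NEW=255, ERR=-63567583/524288
(0,6): OLD=712654823/8388608 → NEW=0, ERR=712654823/8388608
(1,0): OLD=22003/128 → NEW=255, ERR=-10637/128
(1,1): OLD=161189/1024 → NEW=255, ERR=-99931/1024
(1,2): OLD=6406665/32768 → NEW=255, ERR=-1949175/32768
(1,3): OLD=18637525/131072 → NEW=255, ERR=-14785835/131072
(1,4): OLD=449772255/8388608 → NEW=0, ERR=449772255/8388608
(1,5): OLD=11832592015/67108864 → NEW=255, ERR=-5280168305/67108864
(1,6): OLD=191714278017/1073741824 → NEW=255, ERR=-82089887103/1073741824
(2,0): OLD=2289383/16384 → NEW=255, ERR=-1888537/16384
(2,1): OLD=30789853/524288 → NEW=0, ERR=30789853/524288
(2,2): OLD=1030571223/8388608 → NEW=0, ERR=1030571223/8388608
(2,3): OLD=13007827679/67108864 → NEW=255, ERR=-4104932641/67108864
(2,4): OLD=66674616911/536870912 → NEW=0, ERR=66674616911/536870912
(2,5): OLD=2864952998917/17179869184 → NEW=255, ERR=-1515913643003/17179869184
(2,6): OLD=16379184626547/274877906944 → NEW=0, ERR=16379184626547/274877906944
(3,0): OLD=1333707511/8388608 → NEW=255, ERR=-805387529/8388608
(3,1): OLD=9541458731/67108864 → NEW=255, ERR=-7571301589/67108864
(3,2): OLD=72603140977/536870912 → NEW=255, ERR=-64298941583/536870912
(3,3): OLD=269404913639/2147483648 → NEW=0, ERR=269404913639/2147483648
(3,4): OLD=65510864830199/274877906944 → NEW=255, ERR=-4583001440521/274877906944
(3,5): OLD=395968986195285/2199023255552 → NEW=255, ERR=-164781943970475/2199023255552
(3,6): OLD=6027871899931083/35184372088832 → NEW=255, ERR=-2944142982721077/35184372088832
(4,0): OLD=134049155097/1073741824 → NEW=0, ERR=134049155097/1073741824
(4,1): OLD=2214578652741/17179869184 → NEW=255, ERR=-2166287989179/17179869184
(4,2): OLD=21956571626283/274877906944 → NEW=0, ERR=21956571626283/274877906944
(4,3): OLD=586124262727497/2199023255552 → NEW=255, ERR=25373332561737/2199023255552
(4,4): OLD=3265608755510987/17592186044416 → NEW=255, ERR=-1220398685815093/17592186044416
(4,5): OLD=62206751317658251/562949953421312 → NEW=0, ERR=62206751317658251/562949953421312
(4,6): OLD=1463775534886923837/9007199254740992 → NEW=255, ERR=-833060275072029123/9007199254740992
(5,0): OLD=40234074249887/274877906944 → NEW=255, ERR=-29859792020833/274877906944
(5,1): OLD=245960450628917/2199023255552 → NEW=0, ERR=245960450628917/2199023255552
(5,2): OLD=3468802576991683/17592186044416 → NEW=255, ERR=-1017204864334397/17592186044416
(5,3): OLD=16366935189260655/140737488355328 → NEW=0, ERR=16366935189260655/140737488355328
(5,4): OLD=1870256505651998629/9007199254740992 → NEW=255, ERR=-426579304306954331/9007199254740992
(5,5): OLD=11250675433675463893/72057594037927936 → NEW=255, ERR=-7124011045996159787/72057594037927936
(5,6): OLD=75804692947302926555/1152921504606846976 → NEW=0, ERR=75804692947302926555/1152921504606846976
Row 0: .#.###.
Row 1: ####.##
Row 2: #..#.#.
Row 3: ###.###
Row 4: .#.##.#
Row 5: #.#.##.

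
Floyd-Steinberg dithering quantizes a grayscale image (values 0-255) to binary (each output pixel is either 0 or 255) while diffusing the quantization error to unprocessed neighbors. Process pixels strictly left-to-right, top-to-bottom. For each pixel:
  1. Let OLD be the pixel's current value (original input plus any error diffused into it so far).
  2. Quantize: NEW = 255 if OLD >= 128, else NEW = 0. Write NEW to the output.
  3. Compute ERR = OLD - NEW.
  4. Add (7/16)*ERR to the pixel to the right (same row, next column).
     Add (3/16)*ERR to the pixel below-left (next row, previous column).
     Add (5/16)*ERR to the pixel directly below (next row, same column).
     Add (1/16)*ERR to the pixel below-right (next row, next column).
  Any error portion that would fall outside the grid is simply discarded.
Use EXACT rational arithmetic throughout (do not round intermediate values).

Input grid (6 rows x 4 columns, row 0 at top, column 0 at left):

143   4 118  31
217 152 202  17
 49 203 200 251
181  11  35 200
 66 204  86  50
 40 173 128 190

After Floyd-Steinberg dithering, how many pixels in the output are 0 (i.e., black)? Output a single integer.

(0,0): OLD=143 → NEW=255, ERR=-112
(0,1): OLD=-45 → NEW=0, ERR=-45
(0,2): OLD=1573/16 → NEW=0, ERR=1573/16
(0,3): OLD=18947/256 → NEW=0, ERR=18947/256
(1,0): OLD=2777/16 → NEW=255, ERR=-1303/16
(1,1): OLD=14559/128 → NEW=0, ERR=14559/128
(1,2): OLD=1202379/4096 → NEW=255, ERR=157899/4096
(1,3): OLD=4137853/65536 → NEW=0, ERR=4137853/65536
(2,0): OLD=91909/2048 → NEW=0, ERR=91909/2048
(2,1): OLD=17060103/65536 → NEW=255, ERR=348423/65536
(2,2): OLD=30581731/131072 → NEW=255, ERR=-2841629/131072
(2,3): OLD=552925047/2097152 → NEW=255, ERR=18151287/2097152
(3,0): OLD=205542965/1048576 → NEW=255, ERR=-61843915/1048576
(3,1): OLD=-241625877/16777216 → NEW=0, ERR=-241625877/16777216
(3,2): OLD=6410044437/268435456 → NEW=0, ERR=6410044437/268435456
(3,3): OLD=909660937747/4294967296 → NEW=255, ERR=-185555722733/4294967296
(4,0): OLD=12044349265/268435456 → NEW=0, ERR=12044349265/268435456
(4,1): OLD=472275897075/2147483648 → NEW=255, ERR=-75332433165/2147483648
(4,2): OLD=4749501097235/68719476736 → NEW=0, ERR=4749501097235/68719476736
(4,3): OLD=75018602626677/1099511627776 → NEW=0, ERR=75018602626677/1099511627776
(5,0): OLD=1630166205825/34359738368 → NEW=0, ERR=1630166205825/34359738368
(5,1): OLD=218316505883943/1099511627776 → NEW=255, ERR=-62058959198937/1099511627776
(5,2): OLD=74494774661595/549755813888 → NEW=255, ERR=-65692957879845/549755813888
(5,3): OLD=2873898968810355/17592186044416 → NEW=255, ERR=-1612108472515725/17592186044416
Output grid:
  Row 0: #...  (3 black, running=3)
  Row 1: #.#.  (2 black, running=5)
  Row 2: .###  (1 black, running=6)
  Row 3: #..#  (2 black, running=8)
  Row 4: .#..  (3 black, running=11)
  Row 5: .###  (1 black, running=12)

Answer: 12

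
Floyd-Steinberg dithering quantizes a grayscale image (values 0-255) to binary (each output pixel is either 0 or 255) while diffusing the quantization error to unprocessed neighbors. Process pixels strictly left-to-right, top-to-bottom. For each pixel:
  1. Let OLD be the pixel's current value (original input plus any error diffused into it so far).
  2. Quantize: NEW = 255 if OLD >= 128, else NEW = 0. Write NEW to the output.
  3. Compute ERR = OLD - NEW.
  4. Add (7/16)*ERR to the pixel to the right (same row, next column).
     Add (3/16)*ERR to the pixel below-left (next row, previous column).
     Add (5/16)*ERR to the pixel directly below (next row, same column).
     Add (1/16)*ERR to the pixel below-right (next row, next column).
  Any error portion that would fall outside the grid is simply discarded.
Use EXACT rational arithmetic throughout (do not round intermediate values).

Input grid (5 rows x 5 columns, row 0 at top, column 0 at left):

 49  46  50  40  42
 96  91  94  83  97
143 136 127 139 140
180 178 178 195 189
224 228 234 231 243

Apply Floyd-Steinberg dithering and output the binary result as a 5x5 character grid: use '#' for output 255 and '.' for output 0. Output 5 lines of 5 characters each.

(0,0): OLD=49 → NEW=0, ERR=49
(0,1): OLD=1079/16 → NEW=0, ERR=1079/16
(0,2): OLD=20353/256 → NEW=0, ERR=20353/256
(0,3): OLD=306311/4096 → NEW=0, ERR=306311/4096
(0,4): OLD=4896689/65536 → NEW=0, ERR=4896689/65536
(1,0): OLD=31733/256 → NEW=0, ERR=31733/256
(1,1): OLD=377395/2048 → NEW=255, ERR=-144845/2048
(1,2): OLD=6955951/65536 → NEW=0, ERR=6955951/65536
(1,3): OLD=45032195/262144 → NEW=255, ERR=-21814525/262144
(1,4): OLD=371683497/4194304 → NEW=0, ERR=371683497/4194304
(2,0): OLD=5520609/32768 → NEW=255, ERR=-2835231/32768
(2,1): OLD=108729403/1048576 → NEW=0, ERR=108729403/1048576
(2,2): OLD=3112353393/16777216 → NEW=255, ERR=-1165836687/16777216
(2,3): OLD=28411948995/268435456 → NEW=0, ERR=28411948995/268435456
(2,4): OLD=896779709845/4294967296 → NEW=255, ERR=-198436950635/4294967296
(3,0): OLD=2892450129/16777216 → NEW=255, ERR=-1385739951/16777216
(3,1): OLD=20915267709/134217728 → NEW=255, ERR=-13310252931/134217728
(3,2): OLD=597964276847/4294967296 → NEW=255, ERR=-497252383633/4294967296
(3,3): OLD=1412340269239/8589934592 → NEW=255, ERR=-778093051721/8589934592
(3,4): OLD=19454123705651/137438953472 → NEW=255, ERR=-15592809429709/137438953472
(4,0): OLD=385675980319/2147483648 → NEW=255, ERR=-161932349921/2147483648
(4,1): OLD=9424840749599/68719476736 → NEW=255, ERR=-8098625818081/68719476736
(4,2): OLD=135326066740401/1099511627776 → NEW=0, ERR=135326066740401/1099511627776
(4,3): OLD=4011573853818399/17592186044416 → NEW=255, ERR=-474433587507681/17592186044416
(4,4): OLD=53504451623197273/281474976710656 → NEW=255, ERR=-18271667438020007/281474976710656
Row 0: .....
Row 1: .#.#.
Row 2: #.#.#
Row 3: #####
Row 4: ##.##

Answer: .....
.#.#.
#.#.#
#####
##.##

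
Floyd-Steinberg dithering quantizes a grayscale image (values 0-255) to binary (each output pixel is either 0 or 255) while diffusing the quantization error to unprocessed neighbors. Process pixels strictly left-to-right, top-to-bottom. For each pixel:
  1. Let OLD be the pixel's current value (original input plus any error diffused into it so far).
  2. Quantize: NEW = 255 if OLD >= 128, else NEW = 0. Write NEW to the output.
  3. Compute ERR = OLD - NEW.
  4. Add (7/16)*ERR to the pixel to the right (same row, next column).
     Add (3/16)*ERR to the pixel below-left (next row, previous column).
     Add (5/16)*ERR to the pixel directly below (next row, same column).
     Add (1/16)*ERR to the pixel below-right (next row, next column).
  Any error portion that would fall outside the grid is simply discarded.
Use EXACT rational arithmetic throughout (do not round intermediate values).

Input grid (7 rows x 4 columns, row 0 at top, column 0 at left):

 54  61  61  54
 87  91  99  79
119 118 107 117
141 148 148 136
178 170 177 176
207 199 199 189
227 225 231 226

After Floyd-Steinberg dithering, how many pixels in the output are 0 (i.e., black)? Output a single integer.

Answer: 12

Derivation:
(0,0): OLD=54 → NEW=0, ERR=54
(0,1): OLD=677/8 → NEW=0, ERR=677/8
(0,2): OLD=12547/128 → NEW=0, ERR=12547/128
(0,3): OLD=198421/2048 → NEW=0, ERR=198421/2048
(1,0): OLD=15327/128 → NEW=0, ERR=15327/128
(1,1): OLD=196185/1024 → NEW=255, ERR=-64935/1024
(1,2): OLD=4107277/32768 → NEW=0, ERR=4107277/32768
(1,3): OLD=89255403/524288 → NEW=255, ERR=-44438037/524288
(2,0): OLD=2367971/16384 → NEW=255, ERR=-1809949/16384
(2,1): OLD=42382641/524288 → NEW=0, ERR=42382641/524288
(2,2): OLD=169535109/1048576 → NEW=255, ERR=-97851771/1048576
(2,3): OLD=965024369/16777216 → NEW=0, ERR=965024369/16777216
(3,0): OLD=1020349811/8388608 → NEW=0, ERR=1020349811/8388608
(3,1): OLD=27122147309/134217728 → NEW=255, ERR=-7103373331/134217728
(3,2): OLD=239489374099/2147483648 → NEW=0, ERR=239489374099/2147483648
(3,3): OLD=6766565205893/34359738368 → NEW=255, ERR=-1995168077947/34359738368
(4,0): OLD=442569954231/2147483648 → NEW=255, ERR=-105038376009/2147483648
(4,1): OLD=2758647348965/17179869184 → NEW=255, ERR=-1622219292955/17179869184
(4,2): OLD=85950891078149/549755813888 → NEW=255, ERR=-54236841463291/549755813888
(4,3): OLD=1070150315199155/8796093022208 → NEW=0, ERR=1070150315199155/8796093022208
(5,0): OLD=47831533818183/274877906944 → NEW=255, ERR=-22262332452537/274877906944
(5,1): OLD=989594421562897/8796093022208 → NEW=0, ERR=989594421562897/8796093022208
(5,2): OLD=1030464015130993/4398046511104 → NEW=255, ERR=-91037845200527/4398046511104
(5,3): OLD=29807817578932733/140737488355328 → NEW=255, ERR=-6080241951675907/140737488355328
(6,0): OLD=31354219928942227/140737488355328 → NEW=255, ERR=-4533839601666413/140737488355328
(6,1): OLD=533947687237598133/2251799813685248 → NEW=255, ERR=-40261265252140107/2251799813685248
(6,2): OLD=7769250929142004835/36028797018963968 → NEW=255, ERR=-1418092310693807005/36028797018963968
(6,3): OLD=111824992119689181109/576460752303423488 → NEW=255, ERR=-35172499717683808331/576460752303423488
Output grid:
  Row 0: ....  (4 black, running=4)
  Row 1: .#.#  (2 black, running=6)
  Row 2: #.#.  (2 black, running=8)
  Row 3: .#.#  (2 black, running=10)
  Row 4: ###.  (1 black, running=11)
  Row 5: #.##  (1 black, running=12)
  Row 6: ####  (0 black, running=12)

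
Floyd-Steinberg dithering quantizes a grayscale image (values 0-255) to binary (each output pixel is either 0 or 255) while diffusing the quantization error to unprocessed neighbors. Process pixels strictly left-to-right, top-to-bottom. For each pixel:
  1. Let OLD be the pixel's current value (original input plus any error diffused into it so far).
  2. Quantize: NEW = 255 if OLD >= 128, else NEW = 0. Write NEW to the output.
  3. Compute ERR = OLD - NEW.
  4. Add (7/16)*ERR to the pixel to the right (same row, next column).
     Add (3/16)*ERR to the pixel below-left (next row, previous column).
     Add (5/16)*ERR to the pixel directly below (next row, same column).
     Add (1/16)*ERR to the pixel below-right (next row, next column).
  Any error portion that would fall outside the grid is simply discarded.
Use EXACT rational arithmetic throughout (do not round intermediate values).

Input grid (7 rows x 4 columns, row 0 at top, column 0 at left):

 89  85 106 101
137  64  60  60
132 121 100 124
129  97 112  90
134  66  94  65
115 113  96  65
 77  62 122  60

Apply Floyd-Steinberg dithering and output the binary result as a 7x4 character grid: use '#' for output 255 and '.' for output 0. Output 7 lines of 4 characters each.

(0,0): OLD=89 → NEW=0, ERR=89
(0,1): OLD=1983/16 → NEW=0, ERR=1983/16
(0,2): OLD=41017/256 → NEW=255, ERR=-24263/256
(0,3): OLD=243855/4096 → NEW=0, ERR=243855/4096
(1,0): OLD=48141/256 → NEW=255, ERR=-17139/256
(1,1): OLD=125403/2048 → NEW=0, ERR=125403/2048
(1,2): OLD=4985975/65536 → NEW=0, ERR=4985975/65536
(1,3): OLD=111113457/1048576 → NEW=0, ERR=111113457/1048576
(2,0): OLD=4016025/32768 → NEW=0, ERR=4016025/32768
(2,1): OLD=213736867/1048576 → NEW=255, ERR=-53650013/1048576
(2,2): OLD=262324527/2097152 → NEW=0, ERR=262324527/2097152
(2,3): OLD=7267707027/33554432 → NEW=255, ERR=-1288673133/33554432
(3,0): OLD=2645874825/16777216 → NEW=255, ERR=-1632315255/16777216
(3,1): OLD=18672024855/268435456 → NEW=0, ERR=18672024855/268435456
(3,2): OLD=734965649897/4294967296 → NEW=255, ERR=-360251010583/4294967296
(3,3): OLD=3375485658335/68719476736 → NEW=0, ERR=3375485658335/68719476736
(4,0): OLD=500956471829/4294967296 → NEW=0, ERR=500956471829/4294967296
(4,1): OLD=4018658509375/34359738368 → NEW=0, ERR=4018658509375/34359738368
(4,2): OLD=145701726633439/1099511627776 → NEW=255, ERR=-134673738449441/1099511627776
(4,3): OLD=378590517698505/17592186044416 → NEW=0, ERR=378590517698505/17592186044416
(5,0): OLD=95316152998405/549755813888 → NEW=255, ERR=-44871579543035/549755813888
(5,1): OLD=1726923912356419/17592186044416 → NEW=0, ERR=1726923912356419/17592186044416
(5,2): OLD=985296587020567/8796093022208 → NEW=0, ERR=985296587020567/8796093022208
(5,3): OLD=31828198477782047/281474976710656 → NEW=0, ERR=31828198477782047/281474976710656
(6,0): OLD=19674892216904169/281474976710656 → NEW=0, ERR=19674892216904169/281474976710656
(6,1): OLD=626715559031753967/4503599627370496 → NEW=255, ERR=-521702345947722513/4503599627370496
(6,2): OLD=9631315362262583641/72057594037927936 → NEW=255, ERR=-8743371117409040039/72057594037927936
(6,3): OLD=56783336146981043311/1152921504606846976 → NEW=0, ERR=56783336146981043311/1152921504606846976
Row 0: ..#.
Row 1: #...
Row 2: .#.#
Row 3: #.#.
Row 4: ..#.
Row 5: #...
Row 6: .##.

Answer: ..#.
#...
.#.#
#.#.
..#.
#...
.##.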